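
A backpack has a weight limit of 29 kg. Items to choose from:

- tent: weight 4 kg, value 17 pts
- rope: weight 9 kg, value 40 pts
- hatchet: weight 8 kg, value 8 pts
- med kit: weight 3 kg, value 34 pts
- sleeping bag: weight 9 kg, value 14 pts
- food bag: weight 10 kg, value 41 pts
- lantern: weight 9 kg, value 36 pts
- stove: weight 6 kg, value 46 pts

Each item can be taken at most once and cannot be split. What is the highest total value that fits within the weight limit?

161 pts

Check high-value combinations within 29 kg:
- rope+med kit+food bag+stove: weight 9+3+10+6=28, value 40+34+41+46=161
- med kit+food bag+lantern+stove: weight 3+10+9+6=28, value 34+41+36+46=157
- rope+med kit+lantern+stove: weight 9+3+9+6=27, value 40+34+36+46=156
- tent+rope+food bag+stove: weight 4+9+10+6=29, value 17+40+41+46=144
Best: 161 pts.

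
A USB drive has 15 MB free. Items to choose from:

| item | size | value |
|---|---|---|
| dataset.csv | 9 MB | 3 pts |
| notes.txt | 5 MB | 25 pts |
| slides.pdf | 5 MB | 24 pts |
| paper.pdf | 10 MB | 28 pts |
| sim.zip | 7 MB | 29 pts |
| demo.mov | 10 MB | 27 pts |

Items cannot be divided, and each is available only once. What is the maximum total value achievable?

Check high-value combinations within 15 MB:
- notes.txt+sim.zip: size 5+7=12, value 25+29=54
- slides.pdf+sim.zip: size 5+7=12, value 24+29=53
- notes.txt+paper.pdf: size 5+10=15, value 25+28=53
- slides.pdf+paper.pdf: size 5+10=15, value 24+28=52
Best: 54 pts.

54 pts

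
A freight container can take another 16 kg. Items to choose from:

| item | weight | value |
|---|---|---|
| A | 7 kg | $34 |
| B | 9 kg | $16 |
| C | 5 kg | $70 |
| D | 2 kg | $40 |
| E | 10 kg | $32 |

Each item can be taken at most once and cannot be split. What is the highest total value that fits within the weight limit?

Check high-value combinations within 16 kg:
- A+C+D: weight 7+5+2=14, value 34+70+40=144
- B+C+D: weight 9+5+2=16, value 16+70+40=126
- C+D: weight 5+2=7, value 70+40=110
- A+C: weight 7+5=12, value 34+70=104
- C+E: weight 5+10=15, value 70+32=102
Best: $144.

$144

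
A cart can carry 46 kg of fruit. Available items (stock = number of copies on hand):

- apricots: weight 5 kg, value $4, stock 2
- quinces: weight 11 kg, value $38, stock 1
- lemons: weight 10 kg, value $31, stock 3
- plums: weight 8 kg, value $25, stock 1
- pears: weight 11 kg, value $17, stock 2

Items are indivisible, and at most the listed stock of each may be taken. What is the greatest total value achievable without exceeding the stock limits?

Top feasible selections:
- 1×apricots + 1×quinces + 3×lemons: weight 46, value 135
- 1×quinces + 3×lemons: weight 41, value 131
- 1×apricots + 1×quinces + 2×lemons + 1×plums: weight 44, value 129
- 1×quinces + 2×lemons + 1×plums: weight 39, value 125
Best: $135.

$135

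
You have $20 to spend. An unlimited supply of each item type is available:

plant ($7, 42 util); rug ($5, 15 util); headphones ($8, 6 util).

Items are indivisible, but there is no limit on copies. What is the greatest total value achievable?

99 util

Best value-per-unit is plant at 42/7; filling with it alone gives 2×42 = 84.
Optimal mix: 2×plant + 1×rug → cost 19, value 99.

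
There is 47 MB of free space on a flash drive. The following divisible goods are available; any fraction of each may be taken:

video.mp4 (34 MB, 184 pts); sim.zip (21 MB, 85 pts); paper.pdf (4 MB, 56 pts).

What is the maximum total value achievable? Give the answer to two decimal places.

276.43

Take in order of value per unit:
- paper.pdf (56/4 per unit): all 4 → value 56, running total 56.00
- video.mp4 (184/34 per unit): all 34 → value 184, running total 240.00
- sim.zip (85/21 per unit): 9 of 21 → value 9×85/21 = 36.4286, running total 276.43
Total 276.43.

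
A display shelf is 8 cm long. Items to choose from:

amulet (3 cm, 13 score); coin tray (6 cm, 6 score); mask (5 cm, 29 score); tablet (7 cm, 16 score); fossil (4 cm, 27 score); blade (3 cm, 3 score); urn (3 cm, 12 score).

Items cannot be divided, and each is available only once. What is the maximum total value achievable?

42 score

This is a 0/1 knapsack; check combinations near the capacity.
- amulet+mask: length 3+5=8, value 13+29=42
- mask+urn: length 5+3=8, value 29+12=41
- amulet+fossil: length 3+4=7, value 13+27=40
- fossil+urn: length 4+3=7, value 27+12=39
- mask+blade: length 5+3=8, value 29+3=32
Best: 42 score.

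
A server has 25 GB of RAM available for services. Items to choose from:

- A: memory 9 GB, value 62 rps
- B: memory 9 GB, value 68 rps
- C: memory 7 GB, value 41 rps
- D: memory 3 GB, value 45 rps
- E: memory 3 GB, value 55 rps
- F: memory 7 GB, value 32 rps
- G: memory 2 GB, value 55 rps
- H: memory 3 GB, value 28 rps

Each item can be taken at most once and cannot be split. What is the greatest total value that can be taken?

264 rps

Check high-value combinations within 25 GB:
- B+C+D+E+G: memory 9+7+3+3+2=24, value 68+41+45+55+55=264
- A+C+D+E+G: memory 9+7+3+3+2=24, value 62+41+45+55+55=258
- C+D+E+F+G+H: memory 7+3+3+7+2+3=25, value 41+45+55+32+55+28=256
- B+D+E+F+G: memory 9+3+3+7+2=24, value 68+45+55+32+55=255
- B+D+E+G+H: memory 9+3+3+2+3=20, value 68+45+55+55+28=251
Best: 264 rps.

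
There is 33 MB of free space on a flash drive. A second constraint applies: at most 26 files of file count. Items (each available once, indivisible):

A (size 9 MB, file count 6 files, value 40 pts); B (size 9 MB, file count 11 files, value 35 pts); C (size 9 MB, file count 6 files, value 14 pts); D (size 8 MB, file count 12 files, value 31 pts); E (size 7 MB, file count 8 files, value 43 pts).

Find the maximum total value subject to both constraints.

Feasible sets respecting both limits:
- A+B+E: size 25, file count 25, value 118
- A+D+E: size 24, file count 26, value 114
- A+C+E: size 25, file count 20, value 97
- B+C+E: size 25, file count 25, value 92
Best: 118 pts.

118 pts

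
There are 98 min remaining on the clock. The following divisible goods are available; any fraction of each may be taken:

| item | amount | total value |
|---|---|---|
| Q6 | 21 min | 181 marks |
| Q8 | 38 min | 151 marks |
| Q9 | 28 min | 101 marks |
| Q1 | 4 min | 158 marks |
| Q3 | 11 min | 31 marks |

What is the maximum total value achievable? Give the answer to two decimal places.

610.73

Take in order of value per unit:
- Q1 (158/4 per unit): all 4 → value 158, running total 158.00
- Q6 (181/21 per unit): all 21 → value 181, running total 339.00
- Q8 (151/38 per unit): all 38 → value 151, running total 490.00
- Q9 (101/28 per unit): all 28 → value 101, running total 591.00
- Q3 (31/11 per unit): 7 of 11 → value 7×31/11 = 19.7273, running total 610.73
Total 610.73.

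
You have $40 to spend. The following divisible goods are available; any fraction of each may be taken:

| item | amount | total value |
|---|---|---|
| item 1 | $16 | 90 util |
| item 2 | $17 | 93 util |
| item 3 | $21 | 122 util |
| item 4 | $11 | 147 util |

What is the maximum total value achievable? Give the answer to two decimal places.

Take in order of value per unit:
- item 4 (147/11 per unit): all 11 → value 147, running total 147.00
- item 3 (122/21 per unit): all 21 → value 122, running total 269.00
- item 1 (90/16 per unit): 8 of 16 → value 8×90/16 = 45.0000, running total 314.00
Total 314.00.

314.00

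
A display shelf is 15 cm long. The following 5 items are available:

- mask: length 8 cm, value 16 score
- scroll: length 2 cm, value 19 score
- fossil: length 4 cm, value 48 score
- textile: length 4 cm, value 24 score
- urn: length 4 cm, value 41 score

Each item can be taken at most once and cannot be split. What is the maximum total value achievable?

Check high-value combinations within 15 cm:
- scroll+fossil+textile+urn: length 2+4+4+4=14, value 19+48+24+41=132
- fossil+textile+urn: length 4+4+4=12, value 48+24+41=113
- scroll+fossil+urn: length 2+4+4=10, value 19+48+41=108
- scroll+fossil+textile: length 2+4+4=10, value 19+48+24=91
- fossil+urn: length 4+4=8, value 48+41=89
Best: 132 score.

132 score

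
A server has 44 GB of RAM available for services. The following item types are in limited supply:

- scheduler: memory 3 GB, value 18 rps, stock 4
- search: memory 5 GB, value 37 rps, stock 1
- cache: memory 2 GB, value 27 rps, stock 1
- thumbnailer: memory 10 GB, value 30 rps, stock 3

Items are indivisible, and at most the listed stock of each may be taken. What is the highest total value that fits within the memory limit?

Top feasible selections:
- 4×scheduler + 1×search + 1×cache + 2×thumbnailer: memory 39, value 196
- 2×scheduler + 1×search + 1×cache + 3×thumbnailer: memory 43, value 190
Best: 196 rps.

196 rps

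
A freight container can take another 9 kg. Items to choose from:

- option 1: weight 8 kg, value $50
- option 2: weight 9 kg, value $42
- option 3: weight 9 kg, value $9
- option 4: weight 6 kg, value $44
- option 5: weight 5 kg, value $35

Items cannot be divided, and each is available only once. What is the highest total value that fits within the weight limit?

$50

Check high-value combinations within 9 kg:
- option 1: weight 8, value 50
- option 4: weight 6, value 44
- option 2: weight 9, value 42
Best: $50.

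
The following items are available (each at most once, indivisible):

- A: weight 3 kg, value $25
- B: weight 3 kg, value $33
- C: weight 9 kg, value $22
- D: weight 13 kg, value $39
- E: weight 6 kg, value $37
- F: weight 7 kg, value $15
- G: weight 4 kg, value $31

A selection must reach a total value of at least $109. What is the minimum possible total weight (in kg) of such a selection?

Subsets with value ≥ 109, sorted by total weight:
- A+B+E+G: weight 16, value 126
- A+B+C+G: weight 19, value 111
- A+B+E+F: weight 19, value 110
Minimum weight: 16 kg.

16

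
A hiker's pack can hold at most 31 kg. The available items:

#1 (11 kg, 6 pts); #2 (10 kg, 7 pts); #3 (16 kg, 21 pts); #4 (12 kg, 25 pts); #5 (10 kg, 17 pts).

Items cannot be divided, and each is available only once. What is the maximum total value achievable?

46 pts

Check high-value combinations within 31 kg:
- #3+#4: weight 16+12=28, value 21+25=46
- #4+#5: weight 12+10=22, value 25+17=42
- #3+#5: weight 16+10=26, value 21+17=38
- #2+#4: weight 10+12=22, value 7+25=32
Best: 46 pts.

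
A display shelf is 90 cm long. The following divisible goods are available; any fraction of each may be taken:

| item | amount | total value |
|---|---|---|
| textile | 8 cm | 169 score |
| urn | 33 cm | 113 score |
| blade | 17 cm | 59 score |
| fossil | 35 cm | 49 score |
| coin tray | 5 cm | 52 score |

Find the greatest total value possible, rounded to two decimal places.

Take in order of value per unit:
- textile (169/8 per unit): all 8 → value 169, running total 169.00
- coin tray (52/5 per unit): all 5 → value 52, running total 221.00
- blade (59/17 per unit): all 17 → value 59, running total 280.00
- urn (113/33 per unit): all 33 → value 113, running total 393.00
- fossil (49/35 per unit): 27 of 35 → value 27×49/35 = 37.8000, running total 430.80
Total 430.80.

430.80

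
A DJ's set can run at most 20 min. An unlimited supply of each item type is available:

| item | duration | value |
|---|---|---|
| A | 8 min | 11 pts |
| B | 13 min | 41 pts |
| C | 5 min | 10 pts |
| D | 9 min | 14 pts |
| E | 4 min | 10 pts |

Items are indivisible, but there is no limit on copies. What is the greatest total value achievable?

51 pts

Best value-per-unit is B at 41/13; filling with it alone gives 1×41 = 41.
Optimal mix: 1×B + 1×C → duration 18, value 51.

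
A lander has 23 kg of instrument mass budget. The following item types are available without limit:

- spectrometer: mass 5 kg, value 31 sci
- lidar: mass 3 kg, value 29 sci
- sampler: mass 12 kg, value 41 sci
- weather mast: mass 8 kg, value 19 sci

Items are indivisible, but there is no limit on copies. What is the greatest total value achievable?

205 sci

Best value-per-unit is lidar at 29/3; filling with it alone gives 7×29 = 203.
Optimal mix: 1×spectrometer + 6×lidar → mass 23, value 205.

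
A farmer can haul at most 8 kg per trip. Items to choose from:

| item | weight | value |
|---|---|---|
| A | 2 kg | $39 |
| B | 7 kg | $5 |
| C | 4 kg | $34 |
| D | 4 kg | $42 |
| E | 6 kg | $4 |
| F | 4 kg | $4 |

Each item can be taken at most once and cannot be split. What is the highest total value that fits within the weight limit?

$81

Check high-value combinations within 8 kg:
- A+D: weight 2+4=6, value 39+42=81
- C+D: weight 4+4=8, value 34+42=76
- A+C: weight 2+4=6, value 39+34=73
Best: $81.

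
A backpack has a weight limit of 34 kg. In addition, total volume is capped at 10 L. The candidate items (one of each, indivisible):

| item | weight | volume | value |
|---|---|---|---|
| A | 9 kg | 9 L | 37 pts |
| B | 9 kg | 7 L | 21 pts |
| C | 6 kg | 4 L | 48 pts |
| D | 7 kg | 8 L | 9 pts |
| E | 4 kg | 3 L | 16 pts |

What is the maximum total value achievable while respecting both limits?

Feasible sets respecting both limits:
- C+E: weight 10, volume 7, value 64
- C: weight 6, volume 4, value 48
- A: weight 9, volume 9, value 37
- B+E: weight 13, volume 10, value 37
Best: 64 pts.

64 pts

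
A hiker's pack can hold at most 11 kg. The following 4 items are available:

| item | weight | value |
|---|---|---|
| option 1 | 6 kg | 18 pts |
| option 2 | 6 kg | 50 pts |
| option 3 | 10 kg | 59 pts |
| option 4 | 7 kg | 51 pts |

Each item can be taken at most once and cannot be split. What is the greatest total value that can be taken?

59 pts

Check high-value combinations within 11 kg:
- option 3: weight 10, value 59
- option 4: weight 7, value 51
- option 2: weight 6, value 50
- option 1: weight 6, value 18
Best: 59 pts.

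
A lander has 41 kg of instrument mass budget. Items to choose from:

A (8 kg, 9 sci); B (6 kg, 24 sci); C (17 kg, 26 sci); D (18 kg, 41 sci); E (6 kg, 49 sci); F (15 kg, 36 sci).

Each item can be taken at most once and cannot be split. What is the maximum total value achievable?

This is a 0/1 knapsack; check combinations near the capacity.
- D+E+F: mass 18+6+15=39, value 41+49+36=126
- A+B+D+E: mass 8+6+18+6=38, value 9+24+41+49=123
- A+B+E+F: mass 8+6+6+15=35, value 9+24+49+36=118
- C+D+E: mass 17+18+6=41, value 26+41+49=116
Best: 126 sci.

126 sci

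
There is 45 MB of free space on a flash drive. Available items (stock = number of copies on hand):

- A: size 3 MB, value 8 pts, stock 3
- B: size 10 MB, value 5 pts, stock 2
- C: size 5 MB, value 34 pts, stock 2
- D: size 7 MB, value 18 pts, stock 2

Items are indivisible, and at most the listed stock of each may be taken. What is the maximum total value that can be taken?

133 pts

Best selections within size 45 and stock limits:
- 3×A + 1×B + 2×C + 2×D: size 43, value 133
- 3×A + 2×C + 2×D: size 33, value 128
Best: 133 pts.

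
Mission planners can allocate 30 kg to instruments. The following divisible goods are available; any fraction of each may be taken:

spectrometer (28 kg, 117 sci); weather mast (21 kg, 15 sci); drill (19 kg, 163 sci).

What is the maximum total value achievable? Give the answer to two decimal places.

208.96

Take in order of value per unit:
- drill (163/19 per unit): all 19 → value 163, running total 163.00
- spectrometer (117/28 per unit): 11 of 28 → value 11×117/28 = 45.9643, running total 208.96
Total 208.96.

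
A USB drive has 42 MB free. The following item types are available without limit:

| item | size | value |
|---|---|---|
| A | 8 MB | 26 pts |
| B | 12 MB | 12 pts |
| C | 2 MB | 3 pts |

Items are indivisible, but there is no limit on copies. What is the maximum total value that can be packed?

133 pts

Best value-per-unit is A at 26/8; filling with it alone gives 5×26 = 130.
Optimal mix: 5×A + 1×C → size 42, value 133.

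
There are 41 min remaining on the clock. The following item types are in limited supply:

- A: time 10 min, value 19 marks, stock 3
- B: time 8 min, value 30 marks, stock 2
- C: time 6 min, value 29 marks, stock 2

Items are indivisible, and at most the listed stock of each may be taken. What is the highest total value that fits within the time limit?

137 marks

Top feasible selections:
- 1×A + 2×B + 2×C: time 38, value 137
- 2×A + 1×B + 2×C: time 40, value 126
Best: 137 marks.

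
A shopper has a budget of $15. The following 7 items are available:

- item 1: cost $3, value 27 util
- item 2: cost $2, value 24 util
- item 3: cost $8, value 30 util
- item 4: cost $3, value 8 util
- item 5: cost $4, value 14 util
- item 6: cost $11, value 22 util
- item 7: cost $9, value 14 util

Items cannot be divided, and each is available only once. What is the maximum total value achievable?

81 util

Check high-value combinations within $15:
- item 1+item 2+item 3: cost 3+2+8=13, value 27+24+30=81
- item 1+item 2+item 4+item 5: cost 3+2+3+4=12, value 27+24+8+14=73
- item 1+item 3+item 5: cost 3+8+4=15, value 27+30+14=71
- item 2+item 3+item 5: cost 2+8+4=14, value 24+30+14=68
Best: 81 util.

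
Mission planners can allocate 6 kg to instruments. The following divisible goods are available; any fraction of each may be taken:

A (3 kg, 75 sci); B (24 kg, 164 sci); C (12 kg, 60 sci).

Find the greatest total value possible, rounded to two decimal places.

95.50

Take in order of value per unit:
- A (75/3 per unit): all 3 → value 75, running total 75.00
- B (164/24 per unit): 3 of 24 → value 3×164/24 = 20.5000, running total 95.50
Total 95.50.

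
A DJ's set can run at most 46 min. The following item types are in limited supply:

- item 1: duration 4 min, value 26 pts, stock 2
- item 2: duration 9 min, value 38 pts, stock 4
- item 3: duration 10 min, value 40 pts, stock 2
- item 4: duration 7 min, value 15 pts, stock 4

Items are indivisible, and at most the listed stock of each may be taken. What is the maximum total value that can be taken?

208 pts

Best selections within duration 46 and stock limits:
- 2×item 1 + 2×item 2 + 2×item 3: duration 46, value 208
- 2×item 1 + 3×item 2 + 1×item 3: duration 45, value 206
- 2×item 1 + 4×item 2: duration 44, value 204
- 4×item 2 + 1×item 3: duration 46, value 192
Best: 208 pts.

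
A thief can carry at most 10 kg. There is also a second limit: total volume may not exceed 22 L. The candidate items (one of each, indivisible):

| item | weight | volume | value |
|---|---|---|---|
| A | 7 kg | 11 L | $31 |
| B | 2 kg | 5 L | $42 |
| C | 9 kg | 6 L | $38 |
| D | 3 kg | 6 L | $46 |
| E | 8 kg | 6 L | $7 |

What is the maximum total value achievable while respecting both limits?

Feasible sets respecting both limits:
- B+D: weight 5, volume 11, value 88
- A+D: weight 10, volume 17, value 77
- A+B: weight 9, volume 16, value 73
Best: $88.

$88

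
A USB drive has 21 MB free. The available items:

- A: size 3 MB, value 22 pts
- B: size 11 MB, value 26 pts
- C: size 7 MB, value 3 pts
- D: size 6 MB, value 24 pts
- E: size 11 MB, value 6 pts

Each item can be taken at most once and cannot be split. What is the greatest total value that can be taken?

Check high-value combinations within 21 MB:
- A+B+D: size 3+11+6=20, value 22+26+24=72
- A+D+E: size 3+6+11=20, value 22+24+6=52
- A+B+C: size 3+11+7=21, value 22+26+3=51
Best: 72 pts.

72 pts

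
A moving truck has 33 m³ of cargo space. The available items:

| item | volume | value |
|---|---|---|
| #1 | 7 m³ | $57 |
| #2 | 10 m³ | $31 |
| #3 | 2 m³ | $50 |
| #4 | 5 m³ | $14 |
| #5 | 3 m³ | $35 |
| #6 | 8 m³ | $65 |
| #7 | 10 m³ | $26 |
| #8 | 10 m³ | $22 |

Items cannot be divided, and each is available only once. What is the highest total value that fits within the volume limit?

This is a 0/1 knapsack; check combinations near the capacity.
- #1+#2+#3+#5+#6: volume 7+10+2+3+8=30, value 57+31+50+35+65=238
- #1+#3+#5+#6+#7: volume 7+2+3+8+10=30, value 57+50+35+65+26=233
- #1+#3+#5+#6+#8: volume 7+2+3+8+10=30, value 57+50+35+65+22=229
- #1+#3+#4+#5+#6: volume 7+2+5+3+8=25, value 57+50+14+35+65=221
Best: $238.

$238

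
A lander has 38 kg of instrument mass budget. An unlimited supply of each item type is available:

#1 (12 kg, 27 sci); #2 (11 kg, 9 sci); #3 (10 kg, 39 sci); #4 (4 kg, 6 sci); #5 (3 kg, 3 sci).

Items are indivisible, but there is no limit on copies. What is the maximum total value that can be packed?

Best value-per-unit is #3 at 39/10; filling with it alone gives 3×39 = 117.
Optimal mix: 3×#3 + 2×#4 → mass 38, value 129.

129 sci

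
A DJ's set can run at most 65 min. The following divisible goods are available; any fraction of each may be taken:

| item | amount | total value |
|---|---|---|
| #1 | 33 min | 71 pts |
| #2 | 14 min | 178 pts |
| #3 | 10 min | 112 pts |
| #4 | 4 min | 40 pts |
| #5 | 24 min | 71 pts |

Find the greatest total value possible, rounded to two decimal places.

Take in order of value per unit:
- #2 (178/14 per unit): all 14 → value 178, running total 178.00
- #3 (112/10 per unit): all 10 → value 112, running total 290.00
- #4 (40/4 per unit): all 4 → value 40, running total 330.00
- #5 (71/24 per unit): all 24 → value 71, running total 401.00
- #1 (71/33 per unit): 13 of 33 → value 13×71/33 = 27.9697, running total 428.97
Total 428.97.

428.97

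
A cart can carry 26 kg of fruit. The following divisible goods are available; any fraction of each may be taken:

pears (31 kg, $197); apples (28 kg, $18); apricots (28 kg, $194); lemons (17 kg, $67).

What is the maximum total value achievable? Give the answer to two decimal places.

180.14

Take in order of value per unit:
- apricots (194/28 per unit): 26 of 28 → value 26×194/28 = 180.1429, running total 180.14
Total 180.14.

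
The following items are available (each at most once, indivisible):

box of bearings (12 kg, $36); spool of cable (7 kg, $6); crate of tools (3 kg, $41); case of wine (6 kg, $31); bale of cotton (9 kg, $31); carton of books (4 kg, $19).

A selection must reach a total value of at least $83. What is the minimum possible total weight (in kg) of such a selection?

13

Subsets with value ≥ 83, sorted by total weight:
- crate of tools+case of wine+carton of books: weight 13, value 91
- crate of tools+bale of cotton+carton of books: weight 16, value 91
- crate of tools+case of wine+bale of cotton: weight 18, value 103
Minimum weight: 13 kg.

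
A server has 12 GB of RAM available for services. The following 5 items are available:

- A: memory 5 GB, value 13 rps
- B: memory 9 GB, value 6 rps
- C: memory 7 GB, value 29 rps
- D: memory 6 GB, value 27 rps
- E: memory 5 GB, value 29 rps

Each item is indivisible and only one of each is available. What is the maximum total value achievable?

58 rps

Check high-value combinations within 12 GB:
- C+E: memory 7+5=12, value 29+29=58
- D+E: memory 6+5=11, value 27+29=56
- A+E: memory 5+5=10, value 13+29=42
Best: 58 rps.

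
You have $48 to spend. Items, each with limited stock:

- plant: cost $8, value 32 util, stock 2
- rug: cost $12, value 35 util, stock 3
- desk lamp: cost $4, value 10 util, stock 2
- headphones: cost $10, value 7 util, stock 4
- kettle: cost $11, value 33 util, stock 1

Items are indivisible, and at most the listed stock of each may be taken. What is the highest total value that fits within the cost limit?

154 util

Top feasible selections:
- 2×plant + 2×rug + 2×desk lamp: cost 48, value 154
- 2×plant + 1×rug + 2×desk lamp + 1×kettle: cost 47, value 152
- 1×plant + 3×rug + 1×desk lamp: cost 48, value 147
Best: 154 util.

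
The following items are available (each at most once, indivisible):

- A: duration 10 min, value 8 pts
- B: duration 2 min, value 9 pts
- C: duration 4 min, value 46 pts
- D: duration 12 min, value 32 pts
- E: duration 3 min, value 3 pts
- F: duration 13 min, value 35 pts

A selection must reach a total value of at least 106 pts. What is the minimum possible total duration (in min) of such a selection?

29

Subsets with value ≥ 106, sorted by total duration:
- C+D+F: duration 29, value 113
- B+C+D+F: duration 31, value 122
- C+D+E+F: duration 32, value 116
- B+C+D+E+F: duration 34, value 125
Minimum duration: 29 min.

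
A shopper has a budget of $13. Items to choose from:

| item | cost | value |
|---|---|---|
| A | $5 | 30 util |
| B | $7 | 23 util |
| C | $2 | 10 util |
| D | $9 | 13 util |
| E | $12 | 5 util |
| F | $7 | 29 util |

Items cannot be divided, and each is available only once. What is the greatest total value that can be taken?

59 util

Check high-value combinations within $13:
- A+F: cost 5+7=12, value 30+29=59
- A+B: cost 5+7=12, value 30+23=53
- A+C: cost 5+2=7, value 30+10=40
Best: 59 util.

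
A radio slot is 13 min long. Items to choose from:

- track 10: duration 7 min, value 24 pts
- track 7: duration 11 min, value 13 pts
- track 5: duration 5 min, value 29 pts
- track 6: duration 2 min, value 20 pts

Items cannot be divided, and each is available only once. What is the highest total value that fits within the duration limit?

53 pts

This is a 0/1 knapsack; check combinations near the capacity.
- track 10+track 5: duration 7+5=12, value 24+29=53
- track 5+track 6: duration 5+2=7, value 29+20=49
- track 10+track 6: duration 7+2=9, value 24+20=44
Best: 53 pts.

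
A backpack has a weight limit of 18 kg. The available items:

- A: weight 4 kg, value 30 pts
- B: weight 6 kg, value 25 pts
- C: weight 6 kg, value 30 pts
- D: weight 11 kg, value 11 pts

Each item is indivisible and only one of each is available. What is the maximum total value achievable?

Check high-value combinations within 18 kg:
- A+B+C: weight 4+6+6=16, value 30+25+30=85
- A+C: weight 4+6=10, value 30+30=60
- A+B: weight 4+6=10, value 30+25=55
- B+C: weight 6+6=12, value 25+30=55
- A+D: weight 4+11=15, value 30+11=41
Best: 85 pts.

85 pts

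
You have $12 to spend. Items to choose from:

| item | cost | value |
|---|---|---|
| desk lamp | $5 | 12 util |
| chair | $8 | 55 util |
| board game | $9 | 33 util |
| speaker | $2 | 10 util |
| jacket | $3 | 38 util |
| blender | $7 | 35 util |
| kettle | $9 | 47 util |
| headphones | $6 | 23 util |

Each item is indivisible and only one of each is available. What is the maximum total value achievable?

This is a 0/1 knapsack; check combinations near the capacity.
- chair+jacket: cost 8+3=11, value 55+38=93
- jacket+kettle: cost 3+9=12, value 38+47=85
- speaker+jacket+blender: cost 2+3+7=12, value 10+38+35=83
- jacket+blender: cost 3+7=10, value 38+35=73
Best: 93 util.

93 util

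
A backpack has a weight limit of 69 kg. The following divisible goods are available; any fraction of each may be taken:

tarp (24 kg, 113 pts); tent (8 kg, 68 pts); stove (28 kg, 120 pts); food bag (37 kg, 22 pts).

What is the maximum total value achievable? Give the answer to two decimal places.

306.35

Take in order of value per unit:
- tent (68/8 per unit): all 8 → value 68, running total 68.00
- tarp (113/24 per unit): all 24 → value 113, running total 181.00
- stove (120/28 per unit): all 28 → value 120, running total 301.00
- food bag (22/37 per unit): 9 of 37 → value 9×22/37 = 5.3514, running total 306.35
Total 306.35.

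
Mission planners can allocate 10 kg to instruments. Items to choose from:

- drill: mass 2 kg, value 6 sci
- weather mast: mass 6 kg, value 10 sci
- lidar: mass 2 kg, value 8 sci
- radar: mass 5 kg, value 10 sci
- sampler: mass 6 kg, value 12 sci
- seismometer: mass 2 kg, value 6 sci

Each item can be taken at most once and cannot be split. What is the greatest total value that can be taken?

26 sci

This is a 0/1 knapsack; check combinations near the capacity.
- drill+lidar+sampler: mass 2+2+6=10, value 6+8+12=26
- lidar+sampler+seismometer: mass 2+6+2=10, value 8+12+6=26
- drill+lidar+radar: mass 2+2+5=9, value 6+8+10=24
- lidar+radar+seismometer: mass 2+5+2=9, value 8+10+6=24
- drill+weather mast+lidar: mass 2+6+2=10, value 6+10+8=24
Best: 26 sci.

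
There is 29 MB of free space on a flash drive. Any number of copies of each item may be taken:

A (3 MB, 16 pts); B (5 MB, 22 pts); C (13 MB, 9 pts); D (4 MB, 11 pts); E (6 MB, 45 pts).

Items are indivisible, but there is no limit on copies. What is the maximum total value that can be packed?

202 pts

Best value-per-unit is E at 45/6; filling with it alone gives 4×45 = 180.
Optimal mix: 1×B + 4×E → size 29, value 202.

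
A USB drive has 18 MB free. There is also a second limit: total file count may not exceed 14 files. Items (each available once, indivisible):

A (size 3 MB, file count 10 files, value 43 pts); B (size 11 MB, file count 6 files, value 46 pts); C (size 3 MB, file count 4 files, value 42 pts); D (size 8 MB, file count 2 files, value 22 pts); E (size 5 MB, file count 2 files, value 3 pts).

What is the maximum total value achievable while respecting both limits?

Feasible sets respecting both limits:
- B+C: size 14, file count 10, value 88
- A+C: size 6, file count 14, value 85
- A+D+E: size 16, file count 14, value 68
- C+D+E: size 16, file count 8, value 67
Best: 88 pts.

88 pts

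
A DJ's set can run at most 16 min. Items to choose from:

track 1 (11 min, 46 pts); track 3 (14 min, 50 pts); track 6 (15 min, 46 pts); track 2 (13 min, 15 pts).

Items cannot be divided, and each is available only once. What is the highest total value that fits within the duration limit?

Check high-value combinations within 16 min:
- track 3: duration 14, value 50
- track 1: duration 11, value 46
- track 6: duration 15, value 46
Best: 50 pts.

50 pts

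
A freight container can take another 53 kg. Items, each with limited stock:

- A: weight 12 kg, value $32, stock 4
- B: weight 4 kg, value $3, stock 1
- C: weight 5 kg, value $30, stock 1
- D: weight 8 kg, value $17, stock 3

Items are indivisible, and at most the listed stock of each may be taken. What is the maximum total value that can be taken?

$158

Top feasible selections:
- 4×A + 1×C: weight 53, value 158
- 3×A + 1×B + 1×C + 1×D: weight 53, value 146
- 2×A + 1×C + 3×D: weight 53, value 145
- 3×A + 1×C + 1×D: weight 49, value 143
Best: $158.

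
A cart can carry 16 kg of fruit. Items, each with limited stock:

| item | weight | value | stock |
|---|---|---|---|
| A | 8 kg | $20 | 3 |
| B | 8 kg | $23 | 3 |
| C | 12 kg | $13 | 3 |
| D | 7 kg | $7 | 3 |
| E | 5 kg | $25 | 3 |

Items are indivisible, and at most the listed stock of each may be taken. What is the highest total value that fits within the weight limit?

Top feasible selections:
- 3×E: weight 15, value 75
- 2×E: weight 10, value 50
- 1×B + 1×E: weight 13, value 48
Best: $75.

$75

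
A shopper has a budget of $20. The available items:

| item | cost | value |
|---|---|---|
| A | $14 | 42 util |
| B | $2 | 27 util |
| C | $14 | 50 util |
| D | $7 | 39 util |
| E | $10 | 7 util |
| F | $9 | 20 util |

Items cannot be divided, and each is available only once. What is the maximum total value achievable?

86 util

Check high-value combinations within $20:
- B+D+F: cost 2+7+9=18, value 27+39+20=86
- B+C: cost 2+14=16, value 27+50=77
- B+D+E: cost 2+7+10=19, value 27+39+7=73
- A+B: cost 14+2=16, value 42+27=69
Best: 86 util.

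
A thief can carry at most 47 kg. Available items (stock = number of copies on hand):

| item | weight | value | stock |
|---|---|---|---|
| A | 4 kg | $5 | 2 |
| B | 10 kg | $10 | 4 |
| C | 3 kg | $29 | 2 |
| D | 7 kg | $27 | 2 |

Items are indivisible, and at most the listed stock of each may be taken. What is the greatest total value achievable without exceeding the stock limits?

$137

Top feasible selections:
- 1×A + 2×B + 2×C + 2×D: weight 44, value 137
- 2×A + 1×B + 2×C + 2×D: weight 38, value 132
Best: $137.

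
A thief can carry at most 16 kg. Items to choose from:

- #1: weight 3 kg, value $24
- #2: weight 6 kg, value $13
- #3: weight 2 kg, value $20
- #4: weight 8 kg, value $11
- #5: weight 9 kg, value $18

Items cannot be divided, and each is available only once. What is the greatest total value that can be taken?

$62

Check high-value combinations within 16 kg:
- #1+#3+#5: weight 3+2+9=14, value 24+20+18=62
- #1+#2+#3: weight 3+6+2=11, value 24+13+20=57
- #1+#3+#4: weight 3+2+8=13, value 24+20+11=55
- #1+#3: weight 3+2=5, value 24+20=44
Best: $62.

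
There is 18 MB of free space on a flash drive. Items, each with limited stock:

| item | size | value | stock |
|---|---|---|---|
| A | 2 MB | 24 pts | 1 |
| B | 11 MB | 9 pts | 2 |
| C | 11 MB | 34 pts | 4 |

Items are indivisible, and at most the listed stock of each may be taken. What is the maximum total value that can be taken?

58 pts

Best selections within size 18 and stock limits:
- 1×A + 1×C: size 13, value 58
- 1×C: size 11, value 34
- 1×A + 1×B: size 13, value 33
- 1×A: size 2, value 24
Best: 58 pts.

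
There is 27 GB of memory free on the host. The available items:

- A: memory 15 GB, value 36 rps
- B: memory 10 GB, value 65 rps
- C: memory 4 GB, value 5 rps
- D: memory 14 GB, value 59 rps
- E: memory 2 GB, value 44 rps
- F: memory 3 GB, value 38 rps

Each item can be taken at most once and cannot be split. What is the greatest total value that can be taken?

168 rps

Check high-value combinations within 27 GB:
- B+D+E: memory 10+14+2=26, value 65+59+44=168
- B+D+F: memory 10+14+3=27, value 65+59+38=162
- B+C+E+F: memory 10+4+2+3=19, value 65+5+44+38=152
- B+E+F: memory 10+2+3=15, value 65+44+38=147
- C+D+E+F: memory 4+14+2+3=23, value 5+59+44+38=146
Best: 168 rps.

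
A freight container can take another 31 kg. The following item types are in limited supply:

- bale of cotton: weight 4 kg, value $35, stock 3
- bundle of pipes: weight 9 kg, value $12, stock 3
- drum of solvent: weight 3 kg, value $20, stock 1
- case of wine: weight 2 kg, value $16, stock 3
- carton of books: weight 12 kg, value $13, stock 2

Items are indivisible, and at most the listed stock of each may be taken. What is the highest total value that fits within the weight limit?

Top feasible selections:
- 3×bale of cotton + 1×bundle of pipes + 1×drum of solvent + 3×case of wine: weight 30, value 185
- 3×bale of cotton + 1×drum of solvent + 3×case of wine: weight 21, value 173
Best: $185.

$185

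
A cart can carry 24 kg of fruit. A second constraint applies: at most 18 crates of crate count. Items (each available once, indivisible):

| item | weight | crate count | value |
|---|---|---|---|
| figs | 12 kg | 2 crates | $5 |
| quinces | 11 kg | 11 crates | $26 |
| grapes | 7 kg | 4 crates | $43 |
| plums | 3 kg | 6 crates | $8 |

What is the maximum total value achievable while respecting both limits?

Feasible sets respecting both limits:
- quinces+grapes: weight 18, crate count 15, value 69
- figs+grapes+plums: weight 22, crate count 12, value 56
- grapes+plums: weight 10, crate count 10, value 51
- figs+grapes: weight 19, crate count 6, value 48
Best: $69.

$69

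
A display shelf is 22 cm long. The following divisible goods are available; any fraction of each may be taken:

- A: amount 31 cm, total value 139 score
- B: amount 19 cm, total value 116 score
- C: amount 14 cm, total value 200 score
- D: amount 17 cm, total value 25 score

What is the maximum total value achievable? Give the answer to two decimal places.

Take in order of value per unit:
- C (200/14 per unit): all 14 → value 200, running total 200.00
- B (116/19 per unit): 8 of 19 → value 8×116/19 = 48.8421, running total 248.84
Total 248.84.

248.84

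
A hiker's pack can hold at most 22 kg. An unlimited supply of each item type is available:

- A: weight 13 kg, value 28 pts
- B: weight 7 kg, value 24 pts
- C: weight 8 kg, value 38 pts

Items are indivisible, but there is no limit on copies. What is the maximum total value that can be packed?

Best value-per-unit is C at 38/8; filling with it alone gives 2×38 = 76.
Optimal mix: 2×B + 1×C → weight 22, value 86.

86 pts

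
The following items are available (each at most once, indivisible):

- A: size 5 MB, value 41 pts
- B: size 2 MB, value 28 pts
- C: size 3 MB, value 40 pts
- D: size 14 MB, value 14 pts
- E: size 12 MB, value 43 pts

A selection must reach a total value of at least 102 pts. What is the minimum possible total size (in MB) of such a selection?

10

Subsets with value ≥ 102, sorted by total size:
- A+B+C: size 10, value 109
- B+C+E: size 17, value 111
- A+B+E: size 19, value 112
- A+C+E: size 20, value 124
Minimum size: 10 MB.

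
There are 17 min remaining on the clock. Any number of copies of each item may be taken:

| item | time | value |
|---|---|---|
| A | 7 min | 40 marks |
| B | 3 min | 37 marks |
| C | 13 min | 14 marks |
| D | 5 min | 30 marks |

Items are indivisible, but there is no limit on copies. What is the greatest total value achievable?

185 marks

Best value-per-unit is B at 37/3, and filling with it alone uses time 5×3=15. No mix of the others beats 5×37 = 185.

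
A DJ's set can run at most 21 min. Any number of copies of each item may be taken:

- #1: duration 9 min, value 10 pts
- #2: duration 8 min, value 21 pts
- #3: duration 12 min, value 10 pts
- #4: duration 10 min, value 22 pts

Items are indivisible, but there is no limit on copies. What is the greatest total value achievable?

Best value-per-unit is #2 at 21/8; filling with it alone gives 2×21 = 42.
Optimal mix: 2×#4 → duration 20, value 44.

44 pts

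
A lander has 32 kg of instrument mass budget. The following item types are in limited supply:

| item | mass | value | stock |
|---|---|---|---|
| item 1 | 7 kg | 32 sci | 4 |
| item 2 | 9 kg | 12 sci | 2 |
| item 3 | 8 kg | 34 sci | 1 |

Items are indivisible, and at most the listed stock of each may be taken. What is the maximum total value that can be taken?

130 sci

Best selections within mass 32 and stock limits:
- 3×item 1 + 1×item 3: mass 29, value 130
- 4×item 1: mass 28, value 128
- 2×item 1 + 1×item 2 + 1×item 3: mass 31, value 110
Best: 130 sci.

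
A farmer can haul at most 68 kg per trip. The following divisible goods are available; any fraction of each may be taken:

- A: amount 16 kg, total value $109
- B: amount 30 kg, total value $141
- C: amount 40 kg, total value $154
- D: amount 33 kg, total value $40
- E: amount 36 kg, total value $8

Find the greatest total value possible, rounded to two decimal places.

Take in order of value per unit:
- A (109/16 per unit): all 16 → value 109, running total 109.00
- B (141/30 per unit): all 30 → value 141, running total 250.00
- C (154/40 per unit): 22 of 40 → value 22×154/40 = 84.7000, running total 334.70
Total 334.70.

334.70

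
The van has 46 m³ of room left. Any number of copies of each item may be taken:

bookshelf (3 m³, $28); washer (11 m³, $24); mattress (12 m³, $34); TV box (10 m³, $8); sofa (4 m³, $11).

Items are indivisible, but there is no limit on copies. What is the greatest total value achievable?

Best value-per-unit is bookshelf at 28/3, and filling with it alone uses volume 15×3=45. No mix of the others beats 15×28 = 420.

$420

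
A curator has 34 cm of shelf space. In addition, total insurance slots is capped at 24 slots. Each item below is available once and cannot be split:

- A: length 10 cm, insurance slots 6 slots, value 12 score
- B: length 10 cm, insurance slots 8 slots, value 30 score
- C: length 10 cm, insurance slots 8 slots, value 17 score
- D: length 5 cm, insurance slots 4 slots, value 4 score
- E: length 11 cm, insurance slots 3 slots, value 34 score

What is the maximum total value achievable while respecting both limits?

Feasible sets respecting both limits:
- B+C+E: length 31, insurance slots 19, value 81
- A+B+E: length 31, insurance slots 17, value 76
- B+D+E: length 26, insurance slots 15, value 68
- B+E: length 21, insurance slots 11, value 64
Best: 81 score.

81 score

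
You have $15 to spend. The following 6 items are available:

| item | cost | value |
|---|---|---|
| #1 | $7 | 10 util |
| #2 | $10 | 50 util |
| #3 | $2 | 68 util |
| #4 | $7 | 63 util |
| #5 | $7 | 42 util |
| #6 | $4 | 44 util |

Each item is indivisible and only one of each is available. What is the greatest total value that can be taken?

175 util

This is a 0/1 knapsack; check combinations near the capacity.
- #3+#4+#6: cost 2+7+4=13, value 68+63+44=175
- #3+#5+#6: cost 2+7+4=13, value 68+42+44=154
- #3+#4: cost 2+7=9, value 68+63=131
Best: 175 util.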